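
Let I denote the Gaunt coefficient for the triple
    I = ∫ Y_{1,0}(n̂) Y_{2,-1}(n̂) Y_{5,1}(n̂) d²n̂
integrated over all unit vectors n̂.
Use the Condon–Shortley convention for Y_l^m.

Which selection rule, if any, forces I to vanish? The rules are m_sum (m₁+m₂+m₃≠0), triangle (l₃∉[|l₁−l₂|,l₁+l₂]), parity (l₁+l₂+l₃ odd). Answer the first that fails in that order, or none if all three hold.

azimuthal sum: 0 − 1 + 1 = 0  ✓
1 ≤ 5 ≤ 3 (triangle on l)  ✗
L = 1 + 2 + 5 = 8 (even)

triangle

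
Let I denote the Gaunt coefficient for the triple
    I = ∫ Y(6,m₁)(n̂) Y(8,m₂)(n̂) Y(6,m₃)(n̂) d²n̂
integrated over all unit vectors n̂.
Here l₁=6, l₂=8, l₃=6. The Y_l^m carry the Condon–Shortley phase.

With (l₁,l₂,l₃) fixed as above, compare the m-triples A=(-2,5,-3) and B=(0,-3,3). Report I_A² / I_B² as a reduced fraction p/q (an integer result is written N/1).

Same 6,8,6: normalisation and zero-m 3j drop out of the ratio.
A: Δ: 8! 4! 8! / 21! → 1/1309458150; sum: t=5:−1/174182400 t=6:+1/29030400 t=7:−1/43545600 t=8:+1/696729600 = 1/139345920; 3j²(6 8 6; -2 5 -3) = Δ·Π!·Σ² = 1/323  (sign -1)
B: Δ: 8! 4! 8! / 21! → 1/1309458150; sum: t=2:+1/24883200 t=3:−1/6220800 t=4:+1/11612160 t=5:−1/174182400 = -1/24883200; 3j²(6 8 6; 0 -3 3) = Δ·Π!·Σ² = 28/4199  (sign +1)
I_A²/I_B² = (1/323)/(28/4199) = 13/28

13/28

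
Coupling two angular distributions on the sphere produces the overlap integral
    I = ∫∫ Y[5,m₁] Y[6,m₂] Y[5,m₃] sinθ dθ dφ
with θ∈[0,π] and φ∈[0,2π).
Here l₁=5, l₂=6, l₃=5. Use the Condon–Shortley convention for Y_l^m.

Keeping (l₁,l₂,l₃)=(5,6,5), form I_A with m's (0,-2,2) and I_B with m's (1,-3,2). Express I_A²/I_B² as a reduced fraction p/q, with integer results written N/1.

Shared (l₁,l₂,l₃)=(5,6,5): N and (l;000)² cancel in I_A²/I_B².
A: Δ = 6!·4!·6!/17! = 1/28588560; Racah Σ t=1..4: t=1:−1/103680 t=2:+1/13824 t=3:−1/17280 t=4:+1/207360 = 1/103680; ⇒ 3j(5 6 5; 0 -2 2)² = 10/7293, sgn -1
B: Δ = 6!·4!·6!/17! = 1/28588560; Racah Σ t=0..3: t=0:+1/622080 t=1:−1/34560 t=2:+1/23040 t=3:−1/155520 = 1/103680; ⇒ 3j(5 6 5; 1 -3 2)² = 9/2431, sgn -1
I_A²/I_B² = (10/7293)/(9/2431) = 10/27

10/27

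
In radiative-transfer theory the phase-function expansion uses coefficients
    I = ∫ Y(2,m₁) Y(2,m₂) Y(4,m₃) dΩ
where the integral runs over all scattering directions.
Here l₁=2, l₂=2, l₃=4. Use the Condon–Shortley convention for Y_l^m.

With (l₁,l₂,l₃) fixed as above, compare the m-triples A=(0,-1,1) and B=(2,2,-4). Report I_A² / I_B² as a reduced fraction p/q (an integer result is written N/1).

Shared (l₁,l₂,l₃)=(2,2,4): N and (l;000)² cancel in I_A²/I_B².
A: Δ = 0!·4!·4!/9! = 1/630; Racah Σ t=0..0: t=0:+1/24 = 1/24; ⇒ 3j(2 2 4; 0 -1 1)² = 1/21, sgn -1
B: Δ = 0!·4!·4!/9! = 1/630; Racah Σ t=0..0: t=0:+1/576 = 1/576; ⇒ 3j(2 2 4; 2 2 -4)² = 1/9, sgn +1
I_A²/I_B² = (1/21)/(1/9) = 3/7

3/7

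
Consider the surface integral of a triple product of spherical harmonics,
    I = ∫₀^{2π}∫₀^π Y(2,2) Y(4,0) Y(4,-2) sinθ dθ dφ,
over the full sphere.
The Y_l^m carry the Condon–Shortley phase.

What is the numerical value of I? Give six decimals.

Checks pass: Σm=0; 10 even; l₃=4∈[2,6].
(2·2+1)(2·4+1)(2·4+1) = 405
Δ: 2! 2! 6! / 11! → 1/13860
sum: t=0:+1/192 t=1:−1/36 t=2:+1/192 = -5/288
3j²(2 4 4; 0 0 0) = Δ·Π!·Σ² = 20/693  (sign -1)
sum: t=0:+1/192 = 1/192
3j²(2 4 4; 2 0 -2) = Δ·Π!·Σ² = 3/77  (sign +1)
combine: 4πI² = 405·20/693·3/77 = 2700/5929
take √, sign -1: I = -0.19036462

-0.190365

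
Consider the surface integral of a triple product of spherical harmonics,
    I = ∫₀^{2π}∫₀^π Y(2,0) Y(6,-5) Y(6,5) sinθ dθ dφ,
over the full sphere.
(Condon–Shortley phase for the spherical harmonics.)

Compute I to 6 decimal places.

Checks pass: Σm=0; 14 even; l₃=6∈[4,8].
(2·2+1)(2·6+1)(2·6+1) = 845
Δ: 2! 2! 10! / 15! → 1/90090
sum: t=0:+1/69120 t=1:−1/14400 t=2:+1/69120 = -7/172800
3j²(2 6 6; 0 0 0) = Δ·Π!·Σ² = 14/715  (sign -1)
sum: t=0:+1/1451520 t=1:−1/3628800 = 1/2419200
3j²(2 6 6; 0 -5 5) = Δ·Π!·Σ² = 11/910  (sign -1)
combine: 4πI² = 845·14/715·11/910 = 1/5
take √, sign +1: I = 0.12615663

0.126157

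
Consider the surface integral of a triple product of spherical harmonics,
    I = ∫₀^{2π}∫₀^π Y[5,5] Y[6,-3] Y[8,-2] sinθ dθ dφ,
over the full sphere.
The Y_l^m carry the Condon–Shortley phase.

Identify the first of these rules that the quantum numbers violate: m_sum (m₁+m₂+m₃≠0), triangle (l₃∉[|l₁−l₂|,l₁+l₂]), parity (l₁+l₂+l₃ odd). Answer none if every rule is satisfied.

Σmᵢ = 0  ✓
l₃∈[|l₁−l₂|,l₁+l₂]=[1,11], have l₃=8  ✓
Σlᵢ = 19 ⇒ odd  ✗

parity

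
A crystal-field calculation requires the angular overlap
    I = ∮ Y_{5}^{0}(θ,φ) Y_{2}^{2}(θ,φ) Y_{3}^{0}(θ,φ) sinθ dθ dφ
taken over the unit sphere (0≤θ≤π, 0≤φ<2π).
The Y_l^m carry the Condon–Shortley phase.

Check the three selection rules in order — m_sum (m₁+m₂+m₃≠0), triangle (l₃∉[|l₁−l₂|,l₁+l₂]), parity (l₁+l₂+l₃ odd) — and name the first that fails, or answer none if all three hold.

azimuthal sum: 0 + 2 + 0 = 2  ✗
3 ≤ 3 ≤ 7 (triangle on l)
L = 5 + 2 + 3 = 10 (even)

m_sum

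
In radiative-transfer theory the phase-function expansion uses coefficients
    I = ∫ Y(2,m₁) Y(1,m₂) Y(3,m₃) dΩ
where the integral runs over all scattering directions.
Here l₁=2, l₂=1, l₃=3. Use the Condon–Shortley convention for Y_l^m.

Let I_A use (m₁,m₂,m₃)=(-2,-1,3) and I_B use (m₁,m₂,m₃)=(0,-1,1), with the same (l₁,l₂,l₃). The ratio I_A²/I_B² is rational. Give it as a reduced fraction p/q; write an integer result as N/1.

l's match ⇒ only the (l;m) 3-j factors differ between A and B.
A: triangle coeff Δ(2,1,3) = 1/105; Σ_t [0,0]: t=0:+1/48 = 1/48; (3j)²=1/7 [(2 1 3; -2 -1 3)], sign=+1
B: triangle coeff Δ(2,1,3) = 1/105; Σ_t [0,0]: t=0:+1/8 = 1/8; (3j)²=2/35 [(2 1 3; 0 -1 1)], sign=+1
I_A²/I_B² = (1/7)/(2/35) = 5/2

5/2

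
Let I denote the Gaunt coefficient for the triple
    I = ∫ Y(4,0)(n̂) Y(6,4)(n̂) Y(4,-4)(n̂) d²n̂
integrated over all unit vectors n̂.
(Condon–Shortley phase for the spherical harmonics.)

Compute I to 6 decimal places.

-0.190852

Rules hold: Σm=0, L=14 even, 2≤4≤10.
N = 9·13·9 = 1053
Δ = 6!·2!·6!/15! = 1/1261260
Racah Σ t=2..4: t=2:+1/4608 t=3:−1/1296 t=4:+1/4608 = -7/20736
⇒ 3j(4 6 4; 0 0 0)² = 20/1287, sgn -1
Racah Σ t=4..4: t=4:+1/69120 = 1/69120
⇒ 3j(4 6 4; 0 4 -4)² = 4/143, sgn +1
4πI² = N·(3j₀)²·(3jₘ)² = 720/1573
I = -1·√(0.457724/4π) = -0.19085211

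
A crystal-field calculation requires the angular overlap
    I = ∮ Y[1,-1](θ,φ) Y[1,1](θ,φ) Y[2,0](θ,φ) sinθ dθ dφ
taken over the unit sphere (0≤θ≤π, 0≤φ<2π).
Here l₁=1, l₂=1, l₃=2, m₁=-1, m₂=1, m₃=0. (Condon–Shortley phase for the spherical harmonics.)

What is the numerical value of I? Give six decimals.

m-sum 0 ✓  L=4 even ✓  0≤2≤2 ✓
Π(2lᵢ+1) = 3×3×5 = 45
triangle coeff Δ(1,1,2) = 1/30
Σ_t [0,0]: t=0:+1/1 = 1/1
(3j)²=2/15 [(1 1 2; 0 0 0)], sign=+1
Σ_t [0,0]: t=0:+1/4 = 1/4
(3j)²=1/30 [(1 1 2; -1 1 0)], sign=+1
⇒ 4πI² = 1/5
I = (+1)√(1/5/(4π)) = 0.12615663

0.126157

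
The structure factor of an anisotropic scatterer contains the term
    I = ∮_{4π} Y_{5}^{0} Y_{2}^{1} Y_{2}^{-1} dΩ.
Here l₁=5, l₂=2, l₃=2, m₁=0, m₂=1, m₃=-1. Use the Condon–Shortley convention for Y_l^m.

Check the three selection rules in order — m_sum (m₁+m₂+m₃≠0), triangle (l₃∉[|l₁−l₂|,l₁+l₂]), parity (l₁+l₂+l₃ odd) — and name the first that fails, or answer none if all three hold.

triangle

Σmᵢ = 0  ✓
l₃∈[|l₁−l₂|,l₁+l₂]=[3,7], have l₃=2  ✗
Σlᵢ = 9 ⇒ odd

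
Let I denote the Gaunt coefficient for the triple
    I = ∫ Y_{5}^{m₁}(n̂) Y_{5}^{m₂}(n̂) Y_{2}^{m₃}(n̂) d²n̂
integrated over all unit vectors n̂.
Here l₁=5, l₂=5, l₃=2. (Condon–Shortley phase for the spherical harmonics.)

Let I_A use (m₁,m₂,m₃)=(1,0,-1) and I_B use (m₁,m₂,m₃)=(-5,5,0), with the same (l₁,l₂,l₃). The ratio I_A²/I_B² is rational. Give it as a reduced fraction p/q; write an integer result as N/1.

1/45

l's match ⇒ only the (l;m) 3-j factors differ between A and B.
A: triangle coeff Δ(5,5,2) = 1/38610; Σ_t [3,4]: t=3:−1/1440 t=4:+1/1152 = 1/5760; (3j)²=1/858 [(5 5 2; 1 0 -1)], sign=-1
B: triangle coeff Δ(5,5,2) = 1/38610; Σ_t [8,8]: t=8:+1/161280 = 1/161280; (3j)²=15/286 [(5 5 2; -5 5 0)], sign=+1
I_A²/I_B² = (1/858)/(15/286) = 1/45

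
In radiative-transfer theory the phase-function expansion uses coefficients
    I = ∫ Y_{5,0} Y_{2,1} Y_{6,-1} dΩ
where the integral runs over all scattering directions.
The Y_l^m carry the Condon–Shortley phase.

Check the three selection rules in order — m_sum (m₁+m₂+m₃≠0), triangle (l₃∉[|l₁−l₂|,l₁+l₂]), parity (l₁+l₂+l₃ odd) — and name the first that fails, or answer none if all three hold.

Σmᵢ = 0  ✓
l₃∈[|l₁−l₂|,l₁+l₂]=[3,7], have l₃=6  ✓
Σlᵢ = 13 ⇒ odd  ✗

parity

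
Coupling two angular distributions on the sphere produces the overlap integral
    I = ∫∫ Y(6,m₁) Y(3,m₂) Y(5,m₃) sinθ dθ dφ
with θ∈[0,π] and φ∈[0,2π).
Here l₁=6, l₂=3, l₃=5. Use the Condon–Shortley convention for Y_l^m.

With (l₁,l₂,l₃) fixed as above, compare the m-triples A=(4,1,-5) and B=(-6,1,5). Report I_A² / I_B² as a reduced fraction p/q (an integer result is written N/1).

Same 6,3,5: normalisation and zero-m 3j drop out of the ratio.
A: Δ: 4! 8! 2! / 15! → 1/675675; sum: t=2:+1/322560 = 1/322560; 3j²(6 3 5; 4 1 -5) = Δ·Π!·Σ² = 18/1001  (sign +1)
B: Δ: 4! 8! 2! / 15! → 1/675675; sum: t=4:+1/1935360 = 1/1935360; 3j²(6 3 5; -6 1 5) = Δ·Π!·Σ² = 3/91  (sign +1)
I_A²/I_B² = (18/1001)/(3/91) = 6/11

6/11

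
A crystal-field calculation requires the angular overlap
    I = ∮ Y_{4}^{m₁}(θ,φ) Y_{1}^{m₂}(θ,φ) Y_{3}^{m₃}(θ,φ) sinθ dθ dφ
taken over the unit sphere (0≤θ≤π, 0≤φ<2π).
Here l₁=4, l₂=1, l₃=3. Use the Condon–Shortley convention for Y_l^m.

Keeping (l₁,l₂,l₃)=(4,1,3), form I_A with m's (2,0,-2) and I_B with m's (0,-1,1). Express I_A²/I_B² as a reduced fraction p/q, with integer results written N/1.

2/1

Shared (l₁,l₂,l₃)=(4,1,3): N and (l;000)² cancel in I_A²/I_B².
A: Δ = 2!·6!·0!/9! = 1/252; Racah Σ t=1..1: t=1:−1/120 = -1/120; ⇒ 3j(4 1 3; 2 0 -2)² = 1/21, sgn +1
B: Δ = 2!·6!·0!/9! = 1/252; Racah Σ t=0..0: t=0:+1/96 = 1/96; ⇒ 3j(4 1 3; 0 -1 1)² = 1/42, sgn +1
I_A²/I_B² = (1/21)/(1/42) = 2/1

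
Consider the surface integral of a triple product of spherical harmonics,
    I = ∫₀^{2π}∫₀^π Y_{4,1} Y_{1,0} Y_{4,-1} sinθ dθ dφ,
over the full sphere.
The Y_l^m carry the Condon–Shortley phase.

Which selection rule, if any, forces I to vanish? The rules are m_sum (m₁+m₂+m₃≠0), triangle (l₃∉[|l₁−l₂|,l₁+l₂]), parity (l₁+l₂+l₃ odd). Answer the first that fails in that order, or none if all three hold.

azimuthal sum: 1 + 0 − 1 = 0  ✓
3 ≤ 4 ≤ 5 (triangle on l)  ✓
L = 4 + 1 + 4 = 9 (odd)  ✗

parity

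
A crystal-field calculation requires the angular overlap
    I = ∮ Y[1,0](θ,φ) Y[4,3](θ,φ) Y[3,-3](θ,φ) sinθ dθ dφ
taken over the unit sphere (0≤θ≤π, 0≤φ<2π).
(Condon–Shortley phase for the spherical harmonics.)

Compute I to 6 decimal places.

Checks pass: Σm=0; 8 even; l₃=3∈[3,5].
(2·1+1)(2·4+1)(2·3+1) = 189
Δ: 2! 0! 6! / 9! → 1/252
sum: t=1:−1/36 = -1/36
3j²(1 4 3; 0 0 0) = Δ·Π!·Σ² = 4/63  (sign +1)
sum: t=1:−1/720 = -1/720
3j²(1 4 3; 0 3 -3) = Δ·Π!·Σ² = 1/36  (sign -1)
combine: 4πI² = 189·4/63·1/36 = 1/3
take √, sign -1: I = -0.16286750

-0.162868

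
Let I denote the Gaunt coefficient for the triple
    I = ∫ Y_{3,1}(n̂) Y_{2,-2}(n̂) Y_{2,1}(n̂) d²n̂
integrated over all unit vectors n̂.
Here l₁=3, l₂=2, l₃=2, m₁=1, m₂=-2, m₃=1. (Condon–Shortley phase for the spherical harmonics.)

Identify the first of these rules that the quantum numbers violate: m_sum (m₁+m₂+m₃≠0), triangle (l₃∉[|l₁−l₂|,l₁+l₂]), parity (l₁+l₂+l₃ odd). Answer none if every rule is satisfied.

parity

m₁+m₂+m₃ = 1 − 2 + 1 = 0  ✓
triangle: |3−2|=1 ≤ l₃=2 ≤ 3+2=5  ✓
parity: l₁+l₂+l₃ = 7 is odd  ✗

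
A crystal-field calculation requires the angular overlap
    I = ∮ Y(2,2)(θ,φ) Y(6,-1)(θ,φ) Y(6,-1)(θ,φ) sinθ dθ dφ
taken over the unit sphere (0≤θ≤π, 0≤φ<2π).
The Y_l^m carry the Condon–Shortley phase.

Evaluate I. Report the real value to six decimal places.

0.196649

Checks pass: Σm=0; 14 even; l₃=6∈[4,8].
(2·2+1)(2·6+1)(2·6+1) = 845
Δ: 2! 2! 10! / 15! → 1/90090
sum: t=0:+1/69120 t=1:−1/14400 t=2:+1/69120 = -7/172800
3j²(2 6 6; 0 0 0) = Δ·Π!·Σ² = 14/715  (sign -1)
sum: t=0:+1/57600 = 1/57600
3j²(2 6 6; 2 -1 -1) = Δ·Π!·Σ² = 21/715  (sign -1)
combine: 4πI² = 845·14/715·21/715 = 294/605
take √, sign +1: I = 0.19664868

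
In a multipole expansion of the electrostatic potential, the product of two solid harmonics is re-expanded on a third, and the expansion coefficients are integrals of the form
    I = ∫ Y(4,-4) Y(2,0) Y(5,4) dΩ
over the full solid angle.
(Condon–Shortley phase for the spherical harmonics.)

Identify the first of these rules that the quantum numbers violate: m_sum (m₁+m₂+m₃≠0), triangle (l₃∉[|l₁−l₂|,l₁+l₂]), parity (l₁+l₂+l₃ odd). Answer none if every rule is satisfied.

m₁+m₂+m₃ = -4 + 0 + 4 = 0  ✓
triangle: |4−2|=2 ≤ l₃=5 ≤ 4+2=6  ✓
parity: l₁+l₂+l₃ = 11 is odd  ✗

parity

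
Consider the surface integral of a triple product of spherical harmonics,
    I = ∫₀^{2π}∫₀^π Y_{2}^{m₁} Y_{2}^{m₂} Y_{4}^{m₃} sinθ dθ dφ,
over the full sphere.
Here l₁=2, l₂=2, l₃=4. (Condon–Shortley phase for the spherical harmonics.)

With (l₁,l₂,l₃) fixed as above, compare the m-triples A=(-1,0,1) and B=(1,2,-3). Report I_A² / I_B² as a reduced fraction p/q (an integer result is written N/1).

6/7

Same 2,2,4: normalisation and zero-m 3j drop out of the ratio.
A: Δ: 0! 4! 4! / 9! → 1/630; sum: t=0:+1/24 = 1/24; 3j²(2 2 4; -1 0 1) = Δ·Π!·Σ² = 1/21  (sign -1)
B: Δ: 0! 4! 4! / 9! → 1/630; sum: t=0:+1/144 = 1/144; 3j²(2 2 4; 1 2 -3) = Δ·Π!·Σ² = 1/18  (sign -1)
I_A²/I_B² = (1/21)/(1/18) = 6/7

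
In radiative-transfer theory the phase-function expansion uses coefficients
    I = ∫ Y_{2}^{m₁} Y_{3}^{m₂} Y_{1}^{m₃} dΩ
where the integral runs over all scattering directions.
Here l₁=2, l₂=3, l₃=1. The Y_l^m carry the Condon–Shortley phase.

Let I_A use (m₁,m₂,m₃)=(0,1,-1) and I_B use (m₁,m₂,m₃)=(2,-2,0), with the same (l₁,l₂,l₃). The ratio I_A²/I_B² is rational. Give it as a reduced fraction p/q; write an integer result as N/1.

6/5

l's match ⇒ only the (l;m) 3-j factors differ between A and B.
A: triangle coeff Δ(2,3,1) = 1/105; Σ_t [2,2]: t=2:+1/8 = 1/8; (3j)²=2/35 [(2 3 1; 0 1 -1)], sign=+1
B: triangle coeff Δ(2,3,1) = 1/105; Σ_t [0,0]: t=0:+1/24 = 1/24; (3j)²=1/21 [(2 3 1; 2 -2 0)], sign=-1
I_A²/I_B² = (2/35)/(1/21) = 6/5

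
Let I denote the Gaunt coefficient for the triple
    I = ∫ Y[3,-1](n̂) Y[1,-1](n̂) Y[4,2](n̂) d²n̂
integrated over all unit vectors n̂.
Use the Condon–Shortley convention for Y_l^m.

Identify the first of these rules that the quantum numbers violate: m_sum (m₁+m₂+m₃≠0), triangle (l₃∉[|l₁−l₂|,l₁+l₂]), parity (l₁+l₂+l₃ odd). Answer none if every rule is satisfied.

none

azimuthal sum: -1 − 1 + 2 = 0  ✓
2 ≤ 4 ≤ 4 (triangle on l)  ✓
L = 3 + 1 + 4 = 8 (even)  ✓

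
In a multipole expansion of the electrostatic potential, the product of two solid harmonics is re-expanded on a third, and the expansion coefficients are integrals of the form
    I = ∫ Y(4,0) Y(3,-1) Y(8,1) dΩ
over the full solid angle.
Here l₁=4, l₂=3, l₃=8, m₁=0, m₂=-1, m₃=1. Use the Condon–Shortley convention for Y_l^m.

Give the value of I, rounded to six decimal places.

0.000000

|4−3|≤8≤4+3 violated ⇒ I = 0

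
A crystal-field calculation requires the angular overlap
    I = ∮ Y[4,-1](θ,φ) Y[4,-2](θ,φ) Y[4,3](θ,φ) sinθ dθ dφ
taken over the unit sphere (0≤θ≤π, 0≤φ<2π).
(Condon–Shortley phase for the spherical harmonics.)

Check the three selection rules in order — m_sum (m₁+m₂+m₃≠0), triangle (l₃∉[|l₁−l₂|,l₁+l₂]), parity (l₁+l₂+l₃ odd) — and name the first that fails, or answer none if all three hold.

Σmᵢ = 0  ✓
l₃∈[|l₁−l₂|,l₁+l₂]=[0,8], have l₃=4  ✓
Σlᵢ = 12 ⇒ even  ✓

none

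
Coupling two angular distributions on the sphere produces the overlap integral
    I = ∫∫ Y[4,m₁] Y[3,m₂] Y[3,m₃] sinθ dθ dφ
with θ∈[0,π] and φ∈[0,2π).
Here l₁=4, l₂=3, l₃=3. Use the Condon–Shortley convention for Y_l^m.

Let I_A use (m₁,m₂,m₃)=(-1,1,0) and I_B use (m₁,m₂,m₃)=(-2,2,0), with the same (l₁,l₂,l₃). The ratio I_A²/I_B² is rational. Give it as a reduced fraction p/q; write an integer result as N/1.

Same 4,3,3: normalisation and zero-m 3j drop out of the ratio.
A: Δ: 4! 4! 2! / 11! → 1/34650; sum: t=2:+1/48 t=3:−1/24 t=4:+1/288 = -5/288; 3j²(4 3 3; -1 1 0) = Δ·Π!·Σ² = 5/462  (sign +1)
B: Δ: 4! 4! 2! / 11! → 1/34650; sum: t=3:−1/72 t=4:+1/96 = -1/288; 3j²(4 3 3; -2 2 0) = Δ·Π!·Σ² = 1/462  (sign +1)
I_A²/I_B² = (5/462)/(1/462) = 5/1

5/1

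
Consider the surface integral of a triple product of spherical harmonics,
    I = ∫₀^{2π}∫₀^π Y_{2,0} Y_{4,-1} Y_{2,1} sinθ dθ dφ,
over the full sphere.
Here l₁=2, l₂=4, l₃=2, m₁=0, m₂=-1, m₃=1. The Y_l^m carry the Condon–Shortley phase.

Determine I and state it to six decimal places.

-0.220728

m-sum 0 ✓  L=8 even ✓  2≤2≤6 ✓
Π(2lᵢ+1) = 5×9×5 = 225
triangle coeff Δ(2,4,2) = 1/630
Σ_t [2,2]: t=2:+1/16 = 1/16
(3j)²=2/35 [(2 4 2; 0 0 0)], sign=+1
Σ_t [2,2]: t=2:+1/24 = 1/24
(3j)²=1/21 [(2 4 2; 0 -1 1)], sign=-1
⇒ 4πI² = 30/49
I = (-1)√(30/49/(4π)) = -0.22072812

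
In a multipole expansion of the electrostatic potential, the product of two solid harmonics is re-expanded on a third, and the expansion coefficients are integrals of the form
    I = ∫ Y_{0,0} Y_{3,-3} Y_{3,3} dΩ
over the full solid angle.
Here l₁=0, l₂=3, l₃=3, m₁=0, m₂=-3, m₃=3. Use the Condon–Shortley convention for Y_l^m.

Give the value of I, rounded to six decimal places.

-0.282095

Rules hold: Σm=0, L=6 even, 3≤3≤3.
N = 1·7·7 = 49
Δ = 0!·0!·6!/7! = 1/7
Racah Σ t=0..0: t=0:+1/36 = 1/36
⇒ 3j(0 3 3; 0 0 0)² = 1/7, sgn -1
Racah Σ t=0..0: t=0:+1/720 = 1/720
⇒ 3j(0 3 3; 0 -3 3)² = 1/7, sgn +1
4πI² = N·(3j₀)²·(3jₘ)² = 1/1
I = -1·√(1/4π) = -0.28209479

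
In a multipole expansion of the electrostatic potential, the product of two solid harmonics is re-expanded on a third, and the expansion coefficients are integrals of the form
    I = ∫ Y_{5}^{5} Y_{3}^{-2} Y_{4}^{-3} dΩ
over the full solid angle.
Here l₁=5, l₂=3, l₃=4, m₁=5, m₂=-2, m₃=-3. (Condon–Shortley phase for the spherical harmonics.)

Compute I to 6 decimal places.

-0.212007

m-sum 0 ✓  L=12 even ✓  2≤4≤8 ✓
Π(2lᵢ+1) = 11×7×9 = 693
triangle coeff Δ(5,3,4) = 1/180180
Σ_t [1,3]: t=1:−1/576 t=2:+1/144 t=3:−1/576 = 1/288
(3j)²=20/1001 [(5 3 4; 0 0 0)], sign=+1
Σ_t [0,0]: t=0:+1/17280 = 1/17280
(3j)²=35/858 [(5 3 4; 5 -2 -3)], sign=-1
⇒ 4πI² = 1050/1859
I = (-1)√(1050/1859/(4π)) = -0.21200691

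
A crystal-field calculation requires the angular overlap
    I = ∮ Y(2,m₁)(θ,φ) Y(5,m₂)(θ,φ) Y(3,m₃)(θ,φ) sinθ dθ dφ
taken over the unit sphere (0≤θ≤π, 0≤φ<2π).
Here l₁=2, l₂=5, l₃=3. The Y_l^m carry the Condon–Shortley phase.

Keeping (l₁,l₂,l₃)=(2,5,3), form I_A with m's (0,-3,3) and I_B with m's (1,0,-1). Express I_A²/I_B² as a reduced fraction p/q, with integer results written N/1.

Shared (l₁,l₂,l₃)=(2,5,3): N and (l;000)² cancel in I_A²/I_B².
A: Δ = 4!·0!·6!/11! = 1/2310; Racah Σ t=2..2: t=2:+1/2880 = 1/2880; ⇒ 3j(2 5 3; 0 -3 3)² = 2/165, sgn +1
B: Δ = 4!·0!·6!/11! = 1/2310; Racah Σ t=1..1: t=1:−1/288 = -1/288; ⇒ 3j(2 5 3; 1 0 -1)² = 5/231, sgn -1
I_A²/I_B² = (2/165)/(5/231) = 14/25

14/25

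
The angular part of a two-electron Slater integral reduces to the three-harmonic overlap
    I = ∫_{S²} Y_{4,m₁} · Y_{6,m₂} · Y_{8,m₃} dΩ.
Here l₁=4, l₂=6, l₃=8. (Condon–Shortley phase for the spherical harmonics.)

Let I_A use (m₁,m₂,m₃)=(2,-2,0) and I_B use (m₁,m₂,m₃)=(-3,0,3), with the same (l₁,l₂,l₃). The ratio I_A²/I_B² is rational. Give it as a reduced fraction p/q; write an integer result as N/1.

676/693

l's match ⇒ only the (l;m) 3-j factors differ between A and B.
A: triangle coeff Δ(4,6,8) = 1/23279256; Σ_t [0,2]: t=0:+1/1658880 t=1:−1/3628800 t=2:+1/116121600 = 13/38707200; (3j)²=39/3553 [(4 6 8; 2 -2 0)], sign=+1
B: triangle coeff Δ(4,6,8) = 1/23279256; Σ_t [1,2]: t=1:−1/10368000 t=2:+1/4147200 = 1/6912000; (3j)²=189/16796 [(4 6 8; -3 0 3)], sign=-1
I_A²/I_B² = (39/3553)/(189/16796) = 676/693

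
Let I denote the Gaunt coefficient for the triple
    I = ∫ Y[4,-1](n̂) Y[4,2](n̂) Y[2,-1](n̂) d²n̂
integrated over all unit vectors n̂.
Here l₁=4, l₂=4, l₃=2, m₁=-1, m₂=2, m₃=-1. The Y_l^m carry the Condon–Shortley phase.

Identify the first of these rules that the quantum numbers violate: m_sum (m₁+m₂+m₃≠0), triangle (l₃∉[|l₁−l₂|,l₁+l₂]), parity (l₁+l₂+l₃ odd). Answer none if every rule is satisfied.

none

azimuthal sum: -1 + 2 − 1 = 0  ✓
0 ≤ 2 ≤ 8 (triangle on l)  ✓
L = 4 + 4 + 2 = 10 (even)  ✓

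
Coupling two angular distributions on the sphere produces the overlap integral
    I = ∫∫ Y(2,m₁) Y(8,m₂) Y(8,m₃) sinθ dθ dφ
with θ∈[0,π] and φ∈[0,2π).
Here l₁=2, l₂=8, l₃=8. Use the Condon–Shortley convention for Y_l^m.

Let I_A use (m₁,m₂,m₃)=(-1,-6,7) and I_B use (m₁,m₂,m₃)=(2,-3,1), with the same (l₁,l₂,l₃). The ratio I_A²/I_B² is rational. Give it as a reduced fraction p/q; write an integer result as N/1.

169/154

Same 2,8,8: normalisation and zero-m 3j drop out of the ratio.
A: Δ: 2! 2! 14! / 19! → 1/348840; sum: t=1:−1/12454041600 t=2:+1/174356582400 = -1/13412044800; 3j²(2 8 8; -1 -6 7) = Δ·Π!·Σ² = 169/7752  (sign +1)
B: Δ: 2! 2! 14! / 19! → 1/348840; sum: t=0:+1/174182400 = 1/174182400; 3j²(2 8 8; 2 -3 1) = Δ·Π!·Σ² = 77/3876  (sign -1)
I_A²/I_B² = (169/7752)/(77/3876) = 169/154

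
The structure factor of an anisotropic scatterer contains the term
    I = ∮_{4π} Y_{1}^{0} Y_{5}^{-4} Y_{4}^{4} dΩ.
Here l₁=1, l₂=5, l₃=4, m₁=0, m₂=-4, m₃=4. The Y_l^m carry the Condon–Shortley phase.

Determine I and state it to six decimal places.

m-sum 0 ✓  L=10 even ✓  4≤4≤6 ✓
Π(2lᵢ+1) = 3×11×9 = 297
triangle coeff Δ(1,5,4) = 1/495
Σ_t [1,1]: t=1:−1/576 = -1/576
(3j)²=5/99 [(1 5 4; 0 0 0)], sign=-1
Σ_t [1,1]: t=1:−1/40320 = -1/40320
(3j)²=1/55 [(1 5 4; 0 -4 4)], sign=-1
⇒ 4πI² = 3/11
I = (+1)√(3/11/(4π)) = 0.14731920

0.147319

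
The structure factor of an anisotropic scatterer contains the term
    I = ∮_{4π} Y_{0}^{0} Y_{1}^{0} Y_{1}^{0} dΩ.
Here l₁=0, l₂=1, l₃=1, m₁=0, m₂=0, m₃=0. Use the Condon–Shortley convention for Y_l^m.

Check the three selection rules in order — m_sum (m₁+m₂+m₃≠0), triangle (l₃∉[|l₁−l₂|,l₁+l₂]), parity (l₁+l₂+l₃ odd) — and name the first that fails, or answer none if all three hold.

Σmᵢ = 0  ✓
l₃∈[|l₁−l₂|,l₁+l₂]=[1,1], have l₃=1  ✓
Σlᵢ = 2 ⇒ even  ✓

none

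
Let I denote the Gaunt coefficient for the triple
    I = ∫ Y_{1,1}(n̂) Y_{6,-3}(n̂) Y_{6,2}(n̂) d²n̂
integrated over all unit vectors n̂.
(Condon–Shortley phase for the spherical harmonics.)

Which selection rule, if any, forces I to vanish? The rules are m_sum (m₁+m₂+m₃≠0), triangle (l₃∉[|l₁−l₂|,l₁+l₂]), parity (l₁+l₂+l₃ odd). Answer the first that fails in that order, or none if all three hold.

parity

azimuthal sum: 1 − 3 + 2 = 0  ✓
5 ≤ 6 ≤ 7 (triangle on l)  ✓
L = 1 + 6 + 6 = 13 (odd)  ✗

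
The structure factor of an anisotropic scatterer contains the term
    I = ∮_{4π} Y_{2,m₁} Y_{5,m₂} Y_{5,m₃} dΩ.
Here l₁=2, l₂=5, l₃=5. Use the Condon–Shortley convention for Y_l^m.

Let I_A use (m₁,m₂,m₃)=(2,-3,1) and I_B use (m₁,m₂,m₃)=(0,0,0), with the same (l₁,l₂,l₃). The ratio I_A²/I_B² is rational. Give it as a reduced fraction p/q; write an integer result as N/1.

Shared (l₁,l₂,l₃)=(2,5,5): N and (l;000)² cancel in I_A²/I_B².
A: Δ = 2!·2!·8!/13! = 1/38610; Racah Σ t=0..0: t=0:+1/5760 = 1/5760; ⇒ 3j(2 5 5; 2 -3 1)² = 56/2145, sgn +1
B: Δ = 2!·2!·8!/13! = 1/38610; Racah Σ t=0..2: t=0:+1/2880 t=1:−1/576 t=2:+1/2880 = -1/960; ⇒ 3j(2 5 5; 0 0 0)² = 10/429, sgn +1
I_A²/I_B² = (56/2145)/(10/429) = 28/25

28/25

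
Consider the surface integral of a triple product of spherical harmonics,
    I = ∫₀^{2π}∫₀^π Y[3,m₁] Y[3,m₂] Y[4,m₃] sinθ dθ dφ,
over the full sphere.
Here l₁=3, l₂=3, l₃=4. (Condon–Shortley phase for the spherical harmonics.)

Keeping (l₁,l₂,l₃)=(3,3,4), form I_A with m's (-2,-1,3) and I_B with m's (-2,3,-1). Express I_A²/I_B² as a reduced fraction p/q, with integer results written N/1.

Shared (l₁,l₂,l₃)=(3,3,4): N and (l;000)² cancel in I_A²/I_B².
A: Δ = 2!·4!·4!/11! = 1/34650; Racah Σ t=1..2: t=1:−1/144 t=2:+1/288 = -1/288; ⇒ 3j(3 3 4; -2 -1 3)² = 1/99, sgn +1
B: Δ = 2!·4!·4!/11! = 1/34650; Racah Σ t=2..2: t=2:+1/288 = 1/288; ⇒ 3j(3 3 4; -2 3 -1)² = 5/231, sgn -1
I_A²/I_B² = (1/99)/(5/231) = 7/15

7/15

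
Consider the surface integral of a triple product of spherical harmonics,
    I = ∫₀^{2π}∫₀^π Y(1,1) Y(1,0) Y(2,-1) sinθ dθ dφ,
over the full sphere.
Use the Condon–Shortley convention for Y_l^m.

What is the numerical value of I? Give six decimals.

Rules hold: Σm=0, L=4 even, 0≤2≤2.
N = 3·3·5 = 45
Δ = 0!·2!·2!/5! = 1/30
Racah Σ t=0..0: t=0:+1/1 = 1/1
⇒ 3j(1 1 2; 0 0 0)² = 2/15, sgn +1
Racah Σ t=0..0: t=0:+1/2 = 1/2
⇒ 3j(1 1 2; 1 0 -1)² = 1/10, sgn -1
4πI² = N·(3j₀)²·(3jₘ)² = 3/5
I = -1·√(0.6/4π) = -0.21850969

-0.218510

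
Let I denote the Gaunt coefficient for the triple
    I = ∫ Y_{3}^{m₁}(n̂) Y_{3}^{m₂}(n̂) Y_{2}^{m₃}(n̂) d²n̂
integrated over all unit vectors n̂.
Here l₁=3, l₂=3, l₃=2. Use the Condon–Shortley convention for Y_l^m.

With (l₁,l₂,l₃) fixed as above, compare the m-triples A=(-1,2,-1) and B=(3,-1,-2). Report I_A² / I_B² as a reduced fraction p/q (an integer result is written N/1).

Same 3,3,2: normalisation and zero-m 3j drop out of the ratio.
A: Δ: 4! 2! 2! / 9! → 1/3780; sum: t=3:−1/12 t=4:+1/48 = -1/16; 3j²(3 3 2; -1 2 -1) = Δ·Π!·Σ² = 1/28  (sign +1)
B: Δ: 4! 2! 2! / 9! → 1/3780; sum: t=0:+1/96 = 1/96; 3j²(3 3 2; 3 -1 -2) = Δ·Π!·Σ² = 1/42  (sign +1)
I_A²/I_B² = (1/28)/(1/42) = 3/2

3/2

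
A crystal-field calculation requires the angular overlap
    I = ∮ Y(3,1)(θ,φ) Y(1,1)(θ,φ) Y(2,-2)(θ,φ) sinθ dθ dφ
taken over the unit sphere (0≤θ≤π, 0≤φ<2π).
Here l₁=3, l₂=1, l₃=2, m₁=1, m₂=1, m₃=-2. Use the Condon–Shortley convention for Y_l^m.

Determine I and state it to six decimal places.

Rules hold: Σm=0, L=6 even, 2≤2≤4.
N = 7·3·5 = 105
Δ = 2!·4!·0!/7! = 1/105
Racah Σ t=1..1: t=1:−1/4 = -1/4
⇒ 3j(3 1 2; 0 0 0)² = 3/35, sgn -1
Racah Σ t=2..2: t=2:+1/48 = 1/48
⇒ 3j(3 1 2; 1 1 -2)² = 1/105, sgn +1
4πI² = N·(3j₀)²·(3jₘ)² = 3/35
I = -1·√(0.0857143/4π) = -0.08258890

-0.082589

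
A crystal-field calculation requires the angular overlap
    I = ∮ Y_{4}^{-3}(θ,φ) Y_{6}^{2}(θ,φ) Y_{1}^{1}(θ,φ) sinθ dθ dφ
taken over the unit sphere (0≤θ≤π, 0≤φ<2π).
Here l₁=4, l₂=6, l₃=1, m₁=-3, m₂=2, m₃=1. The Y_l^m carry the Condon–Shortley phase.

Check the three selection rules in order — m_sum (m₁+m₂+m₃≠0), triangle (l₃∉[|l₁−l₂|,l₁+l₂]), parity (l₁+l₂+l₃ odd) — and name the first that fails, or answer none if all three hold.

m₁+m₂+m₃ = -3 + 2 + 1 = 0  ✓
triangle: |4−6|=2 ≤ l₃=1 ≤ 4+6=10  ✗
parity: l₁+l₂+l₃ = 11 is odd

triangle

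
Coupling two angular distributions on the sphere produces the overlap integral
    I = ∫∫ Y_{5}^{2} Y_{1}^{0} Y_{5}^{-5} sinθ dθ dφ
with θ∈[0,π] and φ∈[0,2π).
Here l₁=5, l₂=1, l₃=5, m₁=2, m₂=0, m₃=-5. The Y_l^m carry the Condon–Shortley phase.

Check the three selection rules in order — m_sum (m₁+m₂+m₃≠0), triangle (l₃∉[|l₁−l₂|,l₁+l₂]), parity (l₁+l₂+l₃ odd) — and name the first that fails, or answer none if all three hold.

m_sum

Σmᵢ = -3  ✗
l₃∈[|l₁−l₂|,l₁+l₂]=[4,6], have l₃=5
Σlᵢ = 11 ⇒ odd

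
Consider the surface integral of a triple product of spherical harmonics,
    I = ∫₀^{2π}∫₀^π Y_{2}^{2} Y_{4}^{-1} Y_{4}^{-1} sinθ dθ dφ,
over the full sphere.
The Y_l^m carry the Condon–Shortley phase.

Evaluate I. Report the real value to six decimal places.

Checks pass: Σm=0; 10 even; l₃=4∈[2,6].
(2·2+1)(2·4+1)(2·4+1) = 405
Δ: 2! 2! 6! / 11! → 1/13860
sum: t=0:+1/192 t=1:−1/36 t=2:+1/192 = -5/288
3j²(2 4 4; 0 0 0) = Δ·Π!·Σ² = 20/693  (sign -1)
sum: t=0:+1/144 = 1/144
3j²(2 4 4; 2 -1 -1) = Δ·Π!·Σ² = 10/231  (sign -1)
combine: 4πI² = 405·20/693·10/231 = 3000/5929
take √, sign +1: I = 0.20066192

0.200662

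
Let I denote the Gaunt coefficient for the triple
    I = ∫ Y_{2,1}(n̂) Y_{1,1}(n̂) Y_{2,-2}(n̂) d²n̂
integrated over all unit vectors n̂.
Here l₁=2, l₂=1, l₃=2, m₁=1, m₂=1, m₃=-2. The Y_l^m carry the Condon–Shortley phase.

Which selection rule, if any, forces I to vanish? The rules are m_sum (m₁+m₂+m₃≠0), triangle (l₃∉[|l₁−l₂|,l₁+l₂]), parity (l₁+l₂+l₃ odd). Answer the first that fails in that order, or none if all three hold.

Σmᵢ = 0  ✓
l₃∈[|l₁−l₂|,l₁+l₂]=[1,3], have l₃=2  ✓
Σlᵢ = 5 ⇒ odd  ✗

parity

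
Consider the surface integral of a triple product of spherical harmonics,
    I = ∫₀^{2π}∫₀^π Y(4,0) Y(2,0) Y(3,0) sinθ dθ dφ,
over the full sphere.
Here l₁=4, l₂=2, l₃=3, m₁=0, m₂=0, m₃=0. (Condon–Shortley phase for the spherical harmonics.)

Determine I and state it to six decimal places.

L=9 odd ⇒ parity kills the (l;000) factor ⇒ I = 0

0.000000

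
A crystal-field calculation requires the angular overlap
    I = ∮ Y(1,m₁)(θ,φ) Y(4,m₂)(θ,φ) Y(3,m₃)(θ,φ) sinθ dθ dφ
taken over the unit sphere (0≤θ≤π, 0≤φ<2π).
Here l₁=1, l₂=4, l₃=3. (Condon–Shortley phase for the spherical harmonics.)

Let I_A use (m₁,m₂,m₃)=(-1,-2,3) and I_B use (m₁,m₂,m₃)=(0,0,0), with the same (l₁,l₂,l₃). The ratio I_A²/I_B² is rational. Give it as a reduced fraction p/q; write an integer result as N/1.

Same 1,4,3: normalisation and zero-m 3j drop out of the ratio.
A: Δ: 2! 0! 6! / 9! → 1/252; sum: t=2:+1/1440 = 1/1440; 3j²(1 4 3; -1 -2 3) = Δ·Π!·Σ² = 1/252  (sign +1)
B: Δ: 2! 0! 6! / 9! → 1/252; sum: t=1:−1/36 = -1/36; 3j²(1 4 3; 0 0 0) = Δ·Π!·Σ² = 4/63  (sign +1)
I_A²/I_B² = (1/252)/(4/63) = 1/16

1/16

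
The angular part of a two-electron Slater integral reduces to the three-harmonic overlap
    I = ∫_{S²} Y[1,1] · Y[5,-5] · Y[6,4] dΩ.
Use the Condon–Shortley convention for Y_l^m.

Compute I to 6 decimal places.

Rules hold: Σm=0, L=12 even, 4≤6≤6.
N = 3·11·13 = 429
Δ = 0!·2!·10!/13! = 1/858
Racah Σ t=0..0: t=0:+1/14400 = 1/14400
⇒ 3j(1 5 6; 0 0 0)² = 6/143, sgn +1
Racah Σ t=0..0: t=0:+1/7257600 = 1/7257600
⇒ 3j(1 5 6; 1 -5 4)² = 1/858, sgn +1
4πI² = N·(3j₀)²·(3jₘ)² = 3/143
I = +1·√(0.020979/4π) = 0.04085899

0.040859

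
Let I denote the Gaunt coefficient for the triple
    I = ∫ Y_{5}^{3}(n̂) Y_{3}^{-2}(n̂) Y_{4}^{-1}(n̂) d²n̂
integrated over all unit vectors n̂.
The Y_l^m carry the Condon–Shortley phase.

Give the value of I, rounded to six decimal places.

Rules hold: Σm=0, L=12 even, 2≤4≤8.
N = 11·7·9 = 693
Δ = 4!·6!·2!/13! = 1/180180
Racah Σ t=1..3: t=1:−1/576 t=2:+1/144 t=3:−1/576 = 1/288
⇒ 3j(5 3 4; 0 0 0)² = 20/1001, sgn +1
Racah Σ t=0..1: t=0:+1/1152 t=1:−1/1440 = 1/5760
⇒ 3j(5 3 4; 3 -2 -1)² = 1/858, sgn -1
4πI² = N·(3j₀)²·(3jₘ)² = 30/1859
I = -1·√(0.0161377/4π) = -0.03583571

-0.035836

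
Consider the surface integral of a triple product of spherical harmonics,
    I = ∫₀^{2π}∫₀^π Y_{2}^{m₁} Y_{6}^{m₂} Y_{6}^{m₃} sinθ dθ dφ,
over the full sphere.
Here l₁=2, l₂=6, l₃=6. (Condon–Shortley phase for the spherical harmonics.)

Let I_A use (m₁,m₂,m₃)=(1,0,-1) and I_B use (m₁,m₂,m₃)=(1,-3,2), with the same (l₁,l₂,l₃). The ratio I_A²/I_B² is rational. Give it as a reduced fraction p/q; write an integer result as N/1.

7/150

Shared (l₁,l₂,l₃)=(2,6,6): N and (l;000)² cancel in I_A²/I_B².
A: Δ = 2!·2!·10!/15! = 1/90090; Racah Σ t=0..1: t=0:+1/34560 t=1:−1/28800 = -1/172800; ⇒ 3j(2 6 6; 1 0 -1)² = 1/1430, sgn +1
B: Δ = 2!·2!·10!/15! = 1/90090; Racah Σ t=0..1: t=0:+1/60480 t=1:−1/161280 = 1/96768; ⇒ 3j(2 6 6; 1 -3 2)² = 15/1001, sgn +1
I_A²/I_B² = (1/1430)/(15/1001) = 7/150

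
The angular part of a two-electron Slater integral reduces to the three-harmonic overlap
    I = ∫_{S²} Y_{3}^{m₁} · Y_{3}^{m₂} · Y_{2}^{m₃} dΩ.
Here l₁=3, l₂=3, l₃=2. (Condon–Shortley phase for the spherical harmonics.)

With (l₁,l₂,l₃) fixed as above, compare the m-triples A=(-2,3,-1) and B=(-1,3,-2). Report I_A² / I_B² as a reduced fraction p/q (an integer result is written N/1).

5/2

Shared (l₁,l₂,l₃)=(3,3,2): N and (l;000)² cancel in I_A²/I_B².
A: Δ = 4!·2!·2!/9! = 1/3780; Racah Σ t=4..4: t=4:+1/48 = 1/48; ⇒ 3j(3 3 2; -2 3 -1)² = 5/84, sgn -1
B: Δ = 4!·2!·2!/9! = 1/3780; Racah Σ t=4..4: t=4:+1/96 = 1/96; ⇒ 3j(3 3 2; -1 3 -2)² = 1/42, sgn +1
I_A²/I_B² = (5/84)/(1/42) = 5/2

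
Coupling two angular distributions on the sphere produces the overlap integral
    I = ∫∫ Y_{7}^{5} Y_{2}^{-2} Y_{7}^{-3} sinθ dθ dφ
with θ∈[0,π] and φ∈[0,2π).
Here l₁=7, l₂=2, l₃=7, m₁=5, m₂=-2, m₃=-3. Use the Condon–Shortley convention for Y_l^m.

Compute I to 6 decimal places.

Rules hold: Σm=0, L=16 even, 5≤7≤9.
N = 15·5·15 = 1125
Δ = 2!·12!·2!/17! = 1/185640
Racah Σ t=0..2: t=0:+1/2419200 t=1:−1/518400 t=2:+1/2419200 = -1/907200
⇒ 3j(7 2 7; 0 0 0)² = 56/3315, sgn +1
Racah Σ t=0..0: t=0:+1/29030400 = 1/29030400
⇒ 3j(7 2 7; 5 -2 -3)² = 99/7735, sgn +1
4πI² = N·(3j₀)²·(3jₘ)² = 11880/48841
I = +1·√(0.243238/4π) = 0.13912687

0.139127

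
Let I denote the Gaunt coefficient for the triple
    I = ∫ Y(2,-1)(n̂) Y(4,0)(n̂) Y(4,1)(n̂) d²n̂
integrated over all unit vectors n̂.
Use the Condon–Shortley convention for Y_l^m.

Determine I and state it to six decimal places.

m-sum 0 ✓  L=10 even ✓  2≤4≤6 ✓
Π(2lᵢ+1) = 5×9×9 = 405
triangle coeff Δ(2,4,4) = 1/13860
Σ_t [0,2]: t=0:+1/192 t=1:−1/36 t=2:+1/192 = -5/288
(3j)²=20/693 [(2 4 4; 0 0 0)], sign=-1
Σ_t [1,2]: t=1:−1/72 t=2:+1/96 = -1/288
(3j)²=1/462 [(2 4 4; -1 0 1)], sign=+1
⇒ 4πI² = 150/5929
I = (-1)√(150/5929/(4π)) = -0.04486937

-0.044869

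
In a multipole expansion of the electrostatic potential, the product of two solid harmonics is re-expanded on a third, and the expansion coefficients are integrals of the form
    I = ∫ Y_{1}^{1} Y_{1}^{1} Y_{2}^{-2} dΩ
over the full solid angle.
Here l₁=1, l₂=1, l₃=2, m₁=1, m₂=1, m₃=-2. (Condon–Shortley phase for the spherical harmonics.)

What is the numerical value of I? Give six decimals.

m-sum 0 ✓  L=4 even ✓  0≤2≤2 ✓
Π(2lᵢ+1) = 3×3×5 = 45
triangle coeff Δ(1,1,2) = 1/30
Σ_t [0,0]: t=0:+1/1 = 1/1
(3j)²=2/15 [(1 1 2; 0 0 0)], sign=+1
Σ_t [0,0]: t=0:+1/4 = 1/4
(3j)²=1/5 [(1 1 2; 1 1 -2)], sign=+1
⇒ 4πI² = 6/5
I = (+1)√(6/5/(4π)) = 0.30901936

0.309019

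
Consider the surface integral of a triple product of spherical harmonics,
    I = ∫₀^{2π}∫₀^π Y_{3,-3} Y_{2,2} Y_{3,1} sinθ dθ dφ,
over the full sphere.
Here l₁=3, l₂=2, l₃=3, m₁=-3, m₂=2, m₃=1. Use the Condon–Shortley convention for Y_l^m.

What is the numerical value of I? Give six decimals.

m-sum 0 ✓  L=8 even ✓  1≤3≤5 ✓
Π(2lᵢ+1) = 7×5×7 = 245
triangle coeff Δ(3,2,3) = 1/3780
Σ_t [0,2]: t=0:+1/24 t=1:−1/4 t=2:+1/24 = -1/6
(3j)²=4/105 [(3 2 3; 0 0 0)], sign=+1
Σ_t [2,2]: t=2:+1/96 = 1/96
(3j)²=1/42 [(3 2 3; -3 2 1)], sign=+1
⇒ 4πI² = 2/9
I = (+1)√(2/9/(4π)) = 0.13298076

0.132981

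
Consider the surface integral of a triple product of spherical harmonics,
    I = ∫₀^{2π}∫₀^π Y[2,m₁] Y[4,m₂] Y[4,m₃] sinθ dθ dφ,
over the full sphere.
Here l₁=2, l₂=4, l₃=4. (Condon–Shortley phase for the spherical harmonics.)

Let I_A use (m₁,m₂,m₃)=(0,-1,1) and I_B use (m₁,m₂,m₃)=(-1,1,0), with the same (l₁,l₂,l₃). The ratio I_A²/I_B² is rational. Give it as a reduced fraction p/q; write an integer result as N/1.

Same 2,4,4: normalisation and zero-m 3j drop out of the ratio.
A: Δ: 2! 2! 6! / 11! → 1/13860; sum: t=0:+1/144 t=1:−1/48 t=2:+1/480 = -17/1440; 3j²(2 4 4; 0 -1 1) = Δ·Π!·Σ² = 289/13860  (sign +1)
B: Δ: 2! 2! 6! / 11! → 1/13860; sum: t=1:−1/96 t=2:+1/72 = 1/288; 3j²(2 4 4; -1 1 0) = Δ·Π!·Σ² = 1/462  (sign +1)
I_A²/I_B² = (289/13860)/(1/462) = 289/30

289/30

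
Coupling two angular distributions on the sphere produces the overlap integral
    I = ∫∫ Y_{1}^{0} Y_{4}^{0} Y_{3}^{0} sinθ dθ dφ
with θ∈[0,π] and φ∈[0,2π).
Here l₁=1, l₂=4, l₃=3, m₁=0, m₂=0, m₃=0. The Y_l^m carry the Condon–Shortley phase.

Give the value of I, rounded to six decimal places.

Rules hold: Σm=0, L=8 even, 3≤3≤5.
N = 3·9·7 = 189
Δ = 2!·0!·6!/9! = 1/252
Racah Σ t=1..1: t=1:−1/36 = -1/36
⇒ 3j(1 4 3; 0 0 0)² = 4/63, sgn +1
(m-triple is (0,0,0) — same symbol as above.)
4πI² = N·(3j₀)²·(3jₘ)² = 16/21
I = +1·√(0.761905/4π) = 0.24623252

0.246233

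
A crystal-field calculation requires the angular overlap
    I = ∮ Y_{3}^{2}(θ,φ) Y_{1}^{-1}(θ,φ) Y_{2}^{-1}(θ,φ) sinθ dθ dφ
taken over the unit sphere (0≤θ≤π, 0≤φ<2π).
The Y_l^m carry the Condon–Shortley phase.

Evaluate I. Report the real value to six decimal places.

m-sum 0 ✓  L=6 even ✓  2≤2≤4 ✓
Π(2lᵢ+1) = 7×3×5 = 105
triangle coeff Δ(3,1,2) = 1/105
Σ_t [1,1]: t=1:−1/4 = -1/4
(3j)²=3/35 [(3 1 2; 0 0 0)], sign=-1
Σ_t [0,0]: t=0:+1/12 = 1/12
(3j)²=2/21 [(3 1 2; 2 -1 -1)], sign=-1
⇒ 4πI² = 6/7
I = (+1)√(6/7/(4π)) = 0.26116903

0.261169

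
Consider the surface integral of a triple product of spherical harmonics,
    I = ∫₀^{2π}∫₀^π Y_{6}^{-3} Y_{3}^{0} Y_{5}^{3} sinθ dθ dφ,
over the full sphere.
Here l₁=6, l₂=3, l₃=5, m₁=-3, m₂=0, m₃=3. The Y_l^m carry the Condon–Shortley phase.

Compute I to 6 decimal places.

Checks pass: Σm=0; 14 even; l₃=5∈[3,9].
(2·6+1)(2·3+1)(2·5+1) = 1001
Δ: 4! 8! 2! / 15! → 1/675675
sum: t=1:−1/8640 t=2:+1/2304 t=3:−1/8640 = 7/34560
3j²(6 3 5; 0 0 0) = Δ·Π!·Σ² = 7/429  (sign -1)
sum: t=1:−1/483840 t=2:+1/20160 t=3:−1/17280 = -1/96768
3j²(6 3 5; -3 0 3) = Δ·Π!·Σ² = 1/1001  (sign -1)
combine: 4πI² = 1001·7/429·1/1001 = 7/429
take √, sign +1: I = 0.03603425

0.036034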